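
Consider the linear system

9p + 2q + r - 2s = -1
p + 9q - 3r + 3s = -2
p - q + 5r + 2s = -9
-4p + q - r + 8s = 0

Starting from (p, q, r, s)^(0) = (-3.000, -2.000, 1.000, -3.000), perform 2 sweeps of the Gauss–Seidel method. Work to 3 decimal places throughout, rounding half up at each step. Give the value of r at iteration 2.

-1.581

Iteration 1:
  p = (-1 - (2)·-2.000 - (1)·1.000 - (-2)·-3.000) / (9) = -0.444
  q = (-2 - (1)·-0.444 - (-3)·1.000 - (3)·-3.000) / (9) = 1.160
  r = (-9 - (1)·-0.444 - (-1)·1.160 - (2)·-3.000) / (5) = -0.279
  s = (0 - (-4)·-0.444 - (1)·1.160 - (-1)·-0.279) / (8) = -0.402
Iteration 2:
  p = (-1 - (2)·1.160 - (1)·-0.279 - (-2)·-0.402) / (9) = -0.427
  q = (-2 - (1)·-0.427 - (-3)·-0.279 - (3)·-0.402) / (9) = -0.134
  r = (-9 - (1)·-0.427 - (-1)·-0.134 - (2)·-0.402) / (5) = -1.581
  s = (0 - (-4)·-0.427 - (1)·-0.134 - (-1)·-1.581) / (8) = -0.394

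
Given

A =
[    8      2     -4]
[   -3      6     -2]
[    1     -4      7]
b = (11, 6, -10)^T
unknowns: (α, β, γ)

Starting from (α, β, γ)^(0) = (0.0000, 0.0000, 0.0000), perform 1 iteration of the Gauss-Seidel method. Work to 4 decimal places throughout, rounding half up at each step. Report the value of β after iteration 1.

1.6875

Iteration 1:
  α = (11 - (2)·0.0000 - (-4)·0.0000) / (8) = 1.3750
  β = (6 - (-3)·1.3750 - (-2)·0.0000) / (6) = 1.6875
  γ = (-10 - (1)·1.3750 - (-4)·1.6875) / (7) = -0.6607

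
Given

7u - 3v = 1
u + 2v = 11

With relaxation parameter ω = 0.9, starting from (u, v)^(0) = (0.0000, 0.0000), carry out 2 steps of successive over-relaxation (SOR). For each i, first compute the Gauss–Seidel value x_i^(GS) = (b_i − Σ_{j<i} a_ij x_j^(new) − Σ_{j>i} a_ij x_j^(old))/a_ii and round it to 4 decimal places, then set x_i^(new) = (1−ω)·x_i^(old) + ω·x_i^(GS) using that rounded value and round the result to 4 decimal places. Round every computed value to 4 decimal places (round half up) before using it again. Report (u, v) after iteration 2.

(2.0284, 4.5264)

Iteration 1:
  u: GS value = (1 - (-3)·0.0000) / (7) = 0.1429;  u ← (1−ω)·0.0000 + ω·0.1429 = 0.1286
  v: GS value = (11 - (1)·0.1286) / (2) = 5.4357;  v ← (1−ω)·0.0000 + ω·5.4357 = 4.8921
Iteration 2:
  u: GS value = (1 - (-3)·4.8921) / (7) = 2.2395;  u ← (1−ω)·0.1286 + ω·2.2395 = 2.0284
  v: GS value = (11 - (1)·2.0284) / (2) = 4.4858;  v ← (1−ω)·4.8921 + ω·4.4858 = 4.5264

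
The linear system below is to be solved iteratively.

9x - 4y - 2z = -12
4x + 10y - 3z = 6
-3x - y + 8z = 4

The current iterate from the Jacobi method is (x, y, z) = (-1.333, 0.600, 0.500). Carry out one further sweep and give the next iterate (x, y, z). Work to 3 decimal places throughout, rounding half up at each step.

(-0.956, 1.283, 0.075)

One sweep:
  x = (-12 - (-4)·0.600 - (-2)·0.500) / (9) = -0.956
  y = (6 - (4)·-1.333 - (-3)·0.500) / (10) = 1.283
  z = (4 - (-3)·-1.333 - (-1)·0.600) / (8) = 0.075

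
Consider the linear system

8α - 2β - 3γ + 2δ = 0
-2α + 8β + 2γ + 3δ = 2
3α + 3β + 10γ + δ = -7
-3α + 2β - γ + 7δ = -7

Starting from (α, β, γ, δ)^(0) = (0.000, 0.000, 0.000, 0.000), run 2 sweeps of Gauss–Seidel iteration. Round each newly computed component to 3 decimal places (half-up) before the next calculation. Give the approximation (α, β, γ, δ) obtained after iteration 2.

Iteration 1:
  α = (0 - (-2)·0.000 - (-3)·0.000 - (2)·0.000) / (8) = 0.000
  β = (2 - (-2)·0.000 - (2)·0.000 - (3)·0.000) / (8) = 0.250
  γ = (-7 - (3)·0.000 - (3)·0.250 - (1)·0.000) / (10) = -0.775
  δ = (-7 - (-3)·0.000 - (2)·0.250 - (-1)·-0.775) / (7) = -1.182
Iteration 2:
  α = (0 - (-2)·0.250 - (-3)·-0.775 - (2)·-1.182) / (8) = 0.067
  β = (2 - (-2)·0.067 - (2)·-0.775 - (3)·-1.182) / (8) = 0.904
  γ = (-7 - (3)·0.067 - (3)·0.904 - (1)·-1.182) / (10) = -0.873
  δ = (-7 - (-3)·0.067 - (2)·0.904 - (-1)·-0.873) / (7) = -1.354

(0.067, 0.904, -0.873, -1.354)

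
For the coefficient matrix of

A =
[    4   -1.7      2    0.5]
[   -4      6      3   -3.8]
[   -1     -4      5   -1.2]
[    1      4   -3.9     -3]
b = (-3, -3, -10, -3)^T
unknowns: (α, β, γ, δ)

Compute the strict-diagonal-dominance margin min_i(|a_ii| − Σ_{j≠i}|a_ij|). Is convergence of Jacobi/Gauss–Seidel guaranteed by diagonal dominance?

row 1: |4| − (1.7+2+0.5) = -0.2
row 2: |6| − (4+3+3.8) = -4.8
row 3: |5| − (1+4+1.2) = -1.2
row 4: |-3| − (1+4+3.9) = -5.9
minimum over rows = -5.9 → not strictly diagonally dominant

-5.9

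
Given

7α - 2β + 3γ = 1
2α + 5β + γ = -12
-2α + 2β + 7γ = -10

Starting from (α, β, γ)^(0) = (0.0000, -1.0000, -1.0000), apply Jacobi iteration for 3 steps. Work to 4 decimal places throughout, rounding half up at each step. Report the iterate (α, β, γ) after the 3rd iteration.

Iteration 1:
  α = (1 - (-2)·-1.0000 - (3)·-1.0000) / (7) = 0.2857
  β = (-12 - (2)·0.0000 - (1)·-1.0000) / (5) = -2.2000
  γ = (-10 - (-2)·0.0000 - (2)·-1.0000) / (7) = -1.1429
Iteration 2:
  α = (1 - (-2)·-2.2000 - (3)·-1.1429) / (7) = 0.0041
  β = (-12 - (2)·0.2857 - (1)·-1.1429) / (5) = -2.2857
  γ = (-10 - (-2)·0.2857 - (2)·-2.2000) / (7) = -0.7184
Iteration 3:
  α = (1 - (-2)·-2.2857 - (3)·-0.7184) / (7) = -0.2023
  β = (-12 - (2)·0.0041 - (1)·-0.7184) / (5) = -2.2580
  γ = (-10 - (-2)·0.0041 - (2)·-2.2857) / (7) = -0.7743

(-0.2023, -2.2580, -0.7743)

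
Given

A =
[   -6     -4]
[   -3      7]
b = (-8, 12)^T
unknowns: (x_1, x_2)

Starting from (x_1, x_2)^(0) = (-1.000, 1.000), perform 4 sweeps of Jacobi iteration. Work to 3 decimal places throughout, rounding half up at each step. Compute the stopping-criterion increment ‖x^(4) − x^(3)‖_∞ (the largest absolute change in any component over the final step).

0.204

Iteration 1:
  x_1 = (-8 - (-4)·1.000) / (-6) = 0.667
  x_2 = (12 - (-3)·-1.000) / (7) = 1.286
Iteration 2:
  x_1 = (-8 - (-4)·1.286) / (-6) = 0.476
  x_2 = (12 - (-3)·0.667) / (7) = 2.000
Iteration 3:
  x_1 = (-8 - (-4)·2.000) / (-6) = 0.000
  x_2 = (12 - (-3)·0.476) / (7) = 1.918
Iteration 4:
  x_1 = (-8 - (-4)·1.918) / (-6) = 0.055
  x_2 = (12 - (-3)·0.000) / (7) = 1.714
Change: (0.055, -0.204) → max |·| = 0.204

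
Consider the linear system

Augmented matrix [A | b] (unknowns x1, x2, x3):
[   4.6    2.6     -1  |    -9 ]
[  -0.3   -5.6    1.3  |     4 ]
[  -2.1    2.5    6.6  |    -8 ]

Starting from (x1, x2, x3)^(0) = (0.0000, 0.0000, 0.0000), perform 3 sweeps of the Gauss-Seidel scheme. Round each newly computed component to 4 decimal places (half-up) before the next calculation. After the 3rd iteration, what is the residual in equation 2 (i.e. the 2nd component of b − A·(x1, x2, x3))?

-0.0897

Iteration 1:
  x1 = (-9 - (2.6)·0.0000 - (-1)·0.0000) / (4.6) = -1.9565
  x2 = (4 - (-0.3)·-1.9565 - (1.3)·0.0000) / (-5.6) = -0.6095
  x3 = (-8 - (-2.1)·-1.9565 - (2.5)·-0.6095) / (6.6) = -1.6038
Iteration 2:
  x1 = (-9 - (2.6)·-0.6095 - (-1)·-1.6038) / (4.6) = -1.9607
  x2 = (4 - (-0.3)·-1.9607 - (1.3)·-1.6038) / (-5.6) = -0.9816
  x3 = (-8 - (-2.1)·-1.9607 - (2.5)·-0.9816) / (6.6) = -1.4642
Iteration 3:
  x1 = (-9 - (2.6)·-0.9816 - (-1)·-1.4642) / (4.6) = -1.7200
  x2 = (4 - (-0.3)·-1.7200 - (1.3)·-1.4642) / (-5.6) = -0.9620
  x3 = (-8 - (-2.1)·-1.7200 - (2.5)·-0.9620) / (6.6) = -1.3950
Residual b − A·x = (0.0182, -0.0897, 0.0000)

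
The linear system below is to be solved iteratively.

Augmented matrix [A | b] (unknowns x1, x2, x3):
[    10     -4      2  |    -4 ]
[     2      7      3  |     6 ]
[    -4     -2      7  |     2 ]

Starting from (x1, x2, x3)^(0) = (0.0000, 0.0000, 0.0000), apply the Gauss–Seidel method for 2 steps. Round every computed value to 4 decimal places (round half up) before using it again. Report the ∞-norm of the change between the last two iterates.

Iteration 1:
  x1 = (-4 - (-4)·0.0000 - (2)·0.0000) / (10) = -0.4000
  x2 = (6 - (2)·-0.4000 - (3)·0.0000) / (7) = 0.9714
  x3 = (2 - (-4)·-0.4000 - (-2)·0.9714) / (7) = 0.3347
Iteration 2:
  x1 = (-4 - (-4)·0.9714 - (2)·0.3347) / (10) = -0.0784
  x2 = (6 - (2)·-0.0784 - (3)·0.3347) / (7) = 0.7361
  x3 = (2 - (-4)·-0.0784 - (-2)·0.7361) / (7) = 0.4512
Change: (0.3216, -0.2353, 0.1165) → max |·| = 0.3216

0.3216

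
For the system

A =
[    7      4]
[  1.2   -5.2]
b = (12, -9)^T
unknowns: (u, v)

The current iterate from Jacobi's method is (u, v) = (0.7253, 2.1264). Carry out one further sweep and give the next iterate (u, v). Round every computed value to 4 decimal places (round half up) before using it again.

One sweep:
  u = (12 - (4)·2.1264) / (7) = 0.4992
  v = (-9 - (1.2)·0.7253) / (-5.2) = 1.8981

(0.4992, 1.8981)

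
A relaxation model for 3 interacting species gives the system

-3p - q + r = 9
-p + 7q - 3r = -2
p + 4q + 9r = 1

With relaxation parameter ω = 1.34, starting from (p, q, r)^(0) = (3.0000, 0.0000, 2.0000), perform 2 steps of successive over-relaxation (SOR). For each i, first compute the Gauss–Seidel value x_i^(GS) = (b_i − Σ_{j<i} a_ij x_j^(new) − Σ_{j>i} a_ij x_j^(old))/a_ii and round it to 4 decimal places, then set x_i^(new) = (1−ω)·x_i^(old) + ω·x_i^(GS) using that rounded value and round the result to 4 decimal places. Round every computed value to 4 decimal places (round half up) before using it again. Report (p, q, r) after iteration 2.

(-2.5516, -0.8027, 0.9719)

Iteration 1:
  p: GS value = (9 - (-1)·0.0000 - (1)·2.0000) / (-3) = -2.3333;  p ← (1−ω)·3.0000 + ω·-2.3333 = -4.1466
  q: GS value = (-2 - (-1)·-4.1466 - (-3)·2.0000) / (7) = -0.0209;  q ← (1−ω)·0.0000 + ω·-0.0209 = -0.0280
  r: GS value = (1 - (1)·-4.1466 - (4)·-0.0280) / (9) = 0.5843;  r ← (1−ω)·2.0000 + ω·0.5843 = 0.1030
Iteration 2:
  p: GS value = (9 - (-1)·-0.0280 - (1)·0.1030) / (-3) = -2.9563;  p ← (1−ω)·-4.1466 + ω·-2.9563 = -2.5516
  q: GS value = (-2 - (-1)·-2.5516 - (-3)·0.1030) / (7) = -0.6061;  q ← (1−ω)·-0.0280 + ω·-0.6061 = -0.8027
  r: GS value = (1 - (1)·-2.5516 - (4)·-0.8027) / (9) = 0.7514;  r ← (1−ω)·0.1030 + ω·0.7514 = 0.9719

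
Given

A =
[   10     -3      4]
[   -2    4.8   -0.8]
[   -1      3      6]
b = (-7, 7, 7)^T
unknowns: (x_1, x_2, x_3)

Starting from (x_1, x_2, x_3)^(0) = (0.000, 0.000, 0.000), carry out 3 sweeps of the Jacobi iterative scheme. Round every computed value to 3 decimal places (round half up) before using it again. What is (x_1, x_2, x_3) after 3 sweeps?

(-0.420, 1.208, 0.365)

Iteration 1:
  x_1 = (-7 - (-3)·0.000 - (4)·0.000) / (10) = -0.700
  x_2 = (7 - (-2)·0.000 - (-0.8)·0.000) / (4.8) = 1.458
  x_3 = (7 - (-1)·0.000 - (3)·0.000) / (6) = 1.167
Iteration 2:
  x_1 = (-7 - (-3)·1.458 - (4)·1.167) / (10) = -0.729
  x_2 = (7 - (-2)·-0.700 - (-0.8)·1.167) / (4.8) = 1.361
  x_3 = (7 - (-1)·-0.700 - (3)·1.458) / (6) = 0.321
Iteration 3:
  x_1 = (-7 - (-3)·1.361 - (4)·0.321) / (10) = -0.420
  x_2 = (7 - (-2)·-0.729 - (-0.8)·0.321) / (4.8) = 1.208
  x_3 = (7 - (-1)·-0.729 - (3)·1.361) / (6) = 0.365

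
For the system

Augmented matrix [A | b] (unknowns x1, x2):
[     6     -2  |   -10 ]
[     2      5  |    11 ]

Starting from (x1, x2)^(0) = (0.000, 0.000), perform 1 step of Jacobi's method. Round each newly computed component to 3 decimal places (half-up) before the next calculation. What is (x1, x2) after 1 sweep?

(-1.667, 2.200)

Iteration 1:
  x1 = (-10 - (-2)·0.000) / (6) = -1.667
  x2 = (11 - (2)·0.000) / (5) = 2.200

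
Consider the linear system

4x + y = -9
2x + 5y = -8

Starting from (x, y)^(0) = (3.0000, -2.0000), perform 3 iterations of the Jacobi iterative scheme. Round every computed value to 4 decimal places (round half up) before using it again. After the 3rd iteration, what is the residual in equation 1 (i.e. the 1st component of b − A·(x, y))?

Iteration 1:
  x = (-9 - (1)·-2.0000) / (4) = -1.7500
  y = (-8 - (2)·3.0000) / (5) = -2.8000
Iteration 2:
  x = (-9 - (1)·-2.8000) / (4) = -1.5500
  y = (-8 - (2)·-1.7500) / (5) = -0.9000
Iteration 3:
  x = (-9 - (1)·-0.9000) / (4) = -2.0250
  y = (-8 - (2)·-1.5500) / (5) = -0.9800
Residual b − A·x = (0.0800, 0.9500)

0.0800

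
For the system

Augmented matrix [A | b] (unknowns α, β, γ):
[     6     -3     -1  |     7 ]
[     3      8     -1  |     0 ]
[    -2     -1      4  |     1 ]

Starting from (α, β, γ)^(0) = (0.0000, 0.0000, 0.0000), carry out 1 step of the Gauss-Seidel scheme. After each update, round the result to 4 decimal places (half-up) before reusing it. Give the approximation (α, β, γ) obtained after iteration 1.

(1.1667, -0.4375, 0.7240)

Iteration 1:
  α = (7 - (-3)·0.0000 - (-1)·0.0000) / (6) = 1.1667
  β = (0 - (3)·1.1667 - (-1)·0.0000) / (8) = -0.4375
  γ = (1 - (-2)·1.1667 - (-1)·-0.4375) / (4) = 0.7240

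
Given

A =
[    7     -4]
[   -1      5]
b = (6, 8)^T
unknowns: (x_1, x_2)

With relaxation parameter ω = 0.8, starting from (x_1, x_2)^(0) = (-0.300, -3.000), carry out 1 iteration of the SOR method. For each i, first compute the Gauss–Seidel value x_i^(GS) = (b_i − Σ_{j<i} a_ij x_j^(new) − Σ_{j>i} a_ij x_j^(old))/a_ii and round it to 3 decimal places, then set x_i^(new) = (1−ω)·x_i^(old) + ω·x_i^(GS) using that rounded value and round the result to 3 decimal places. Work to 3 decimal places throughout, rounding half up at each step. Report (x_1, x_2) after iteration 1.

(-0.746, 0.561)

Iteration 1:
  x_1: GS value = (6 - (-4)·-3.000) / (7) = -0.857;  x_1 ← (1−ω)·-0.300 + ω·-0.857 = -0.746
  x_2: GS value = (8 - (-1)·-0.746) / (5) = 1.451;  x_2 ← (1−ω)·-3.000 + ω·1.451 = 0.561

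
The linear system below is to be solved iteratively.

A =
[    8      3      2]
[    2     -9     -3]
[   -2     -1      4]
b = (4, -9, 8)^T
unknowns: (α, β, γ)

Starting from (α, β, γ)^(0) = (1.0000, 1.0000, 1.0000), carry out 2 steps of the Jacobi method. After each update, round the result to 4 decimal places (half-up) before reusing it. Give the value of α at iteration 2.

Iteration 1:
  α = (4 - (3)·1.0000 - (2)·1.0000) / (8) = -0.1250
  β = (-9 - (2)·1.0000 - (-3)·1.0000) / (-9) = 0.8889
  γ = (8 - (-2)·1.0000 - (-1)·1.0000) / (4) = 2.7500
Iteration 2:
  α = (4 - (3)·0.8889 - (2)·2.7500) / (8) = -0.5208
  β = (-9 - (2)·-0.1250 - (-3)·2.7500) / (-9) = 0.0556
  γ = (8 - (-2)·-0.1250 - (-1)·0.8889) / (4) = 2.1597

-0.5208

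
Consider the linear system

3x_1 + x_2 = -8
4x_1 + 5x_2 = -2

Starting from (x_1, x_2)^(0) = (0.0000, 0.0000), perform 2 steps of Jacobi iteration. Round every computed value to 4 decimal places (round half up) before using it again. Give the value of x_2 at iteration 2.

Iteration 1:
  x_1 = (-8 - (1)·0.0000) / (3) = -2.6667
  x_2 = (-2 - (4)·0.0000) / (5) = -0.4000
Iteration 2:
  x_1 = (-8 - (1)·-0.4000) / (3) = -2.5333
  x_2 = (-2 - (4)·-2.6667) / (5) = 1.7334

1.7334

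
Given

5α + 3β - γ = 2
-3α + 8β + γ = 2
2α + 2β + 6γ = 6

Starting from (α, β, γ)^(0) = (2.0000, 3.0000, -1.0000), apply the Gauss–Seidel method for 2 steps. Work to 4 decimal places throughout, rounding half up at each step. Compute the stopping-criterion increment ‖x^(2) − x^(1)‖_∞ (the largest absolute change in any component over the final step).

2.4567

Iteration 1:
  α = (2 - (3)·3.0000 - (-1)·-1.0000) / (5) = -1.6000
  β = (2 - (-3)·-1.6000 - (1)·-1.0000) / (8) = -0.2250
  γ = (6 - (2)·-1.6000 - (2)·-0.2250) / (6) = 1.6083
Iteration 2:
  α = (2 - (3)·-0.2250 - (-1)·1.6083) / (5) = 0.8567
  β = (2 - (-3)·0.8567 - (1)·1.6083) / (8) = 0.3702
  γ = (6 - (2)·0.8567 - (2)·0.3702) / (6) = 0.5910
Change: (2.4567, 0.5952, -1.0173) → max |·| = 2.4567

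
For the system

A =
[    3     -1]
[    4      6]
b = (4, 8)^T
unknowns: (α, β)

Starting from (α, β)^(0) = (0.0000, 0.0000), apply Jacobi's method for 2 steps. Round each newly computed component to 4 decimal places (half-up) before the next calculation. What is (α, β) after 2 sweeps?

Iteration 1:
  α = (4 - (-1)·0.0000) / (3) = 1.3333
  β = (8 - (4)·0.0000) / (6) = 1.3333
Iteration 2:
  α = (4 - (-1)·1.3333) / (3) = 1.7778
  β = (8 - (4)·1.3333) / (6) = 0.4445

(1.7778, 0.4445)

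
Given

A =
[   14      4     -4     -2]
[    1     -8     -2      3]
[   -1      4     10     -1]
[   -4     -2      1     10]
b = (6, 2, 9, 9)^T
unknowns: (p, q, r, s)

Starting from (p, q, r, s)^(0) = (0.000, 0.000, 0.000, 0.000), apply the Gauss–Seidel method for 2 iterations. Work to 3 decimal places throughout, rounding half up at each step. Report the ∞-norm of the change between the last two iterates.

0.480

Iteration 1:
  p = (6 - (4)·0.000 - (-4)·0.000 - (-2)·0.000) / (14) = 0.429
  q = (2 - (1)·0.429 - (-2)·0.000 - (3)·0.000) / (-8) = -0.196
  r = (9 - (-1)·0.429 - (4)·-0.196 - (-1)·0.000) / (10) = 1.021
  s = (9 - (-4)·0.429 - (-2)·-0.196 - (1)·1.021) / (10) = 0.930
Iteration 2:
  p = (6 - (4)·-0.196 - (-4)·1.021 - (-2)·0.930) / (14) = 0.909
  q = (2 - (1)·0.909 - (-2)·1.021 - (3)·0.930) / (-8) = -0.043
  r = (9 - (-1)·0.909 - (4)·-0.043 - (-1)·0.930) / (10) = 1.101
  s = (9 - (-4)·0.909 - (-2)·-0.043 - (1)·1.101) / (10) = 1.145
Change: (0.480, 0.153, 0.080, 0.215) → max |·| = 0.480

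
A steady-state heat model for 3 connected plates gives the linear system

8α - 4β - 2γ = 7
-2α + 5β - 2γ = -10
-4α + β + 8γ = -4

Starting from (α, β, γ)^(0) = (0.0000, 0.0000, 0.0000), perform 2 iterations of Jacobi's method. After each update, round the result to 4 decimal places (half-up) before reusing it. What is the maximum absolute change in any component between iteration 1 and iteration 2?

1.1250

Iteration 1:
  α = (7 - (-4)·0.0000 - (-2)·0.0000) / (8) = 0.8750
  β = (-10 - (-2)·0.0000 - (-2)·0.0000) / (5) = -2.0000
  γ = (-4 - (-4)·0.0000 - (1)·0.0000) / (8) = -0.5000
Iteration 2:
  α = (7 - (-4)·-2.0000 - (-2)·-0.5000) / (8) = -0.2500
  β = (-10 - (-2)·0.8750 - (-2)·-0.5000) / (5) = -1.8500
  γ = (-4 - (-4)·0.8750 - (1)·-2.0000) / (8) = 0.1875
Change: (-1.1250, 0.1500, 0.6875) → max |·| = 1.1250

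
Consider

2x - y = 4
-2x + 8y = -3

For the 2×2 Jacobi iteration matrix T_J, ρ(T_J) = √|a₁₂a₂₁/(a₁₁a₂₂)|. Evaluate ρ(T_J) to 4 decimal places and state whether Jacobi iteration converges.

0.3536

a₁₂a₂₁/(a₁₁a₂₂) = (-1)·(-2) / ((2)·(8)) = 0.125000
ρ = √|0.125000| = √0.125000 = 0.3536
ρ < 1, so Jacobi converges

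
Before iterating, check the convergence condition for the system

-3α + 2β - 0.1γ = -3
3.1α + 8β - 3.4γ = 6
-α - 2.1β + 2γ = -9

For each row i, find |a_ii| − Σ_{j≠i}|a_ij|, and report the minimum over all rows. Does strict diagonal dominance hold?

-1.1

row 1: |-3| − (2+0.1) = 0.9
row 2: |8| − (3.1+3.4) = 1.5
row 3: |2| − (1+2.1) = -1.1
minimum over rows = -1.1 → not strictly diagonally dominant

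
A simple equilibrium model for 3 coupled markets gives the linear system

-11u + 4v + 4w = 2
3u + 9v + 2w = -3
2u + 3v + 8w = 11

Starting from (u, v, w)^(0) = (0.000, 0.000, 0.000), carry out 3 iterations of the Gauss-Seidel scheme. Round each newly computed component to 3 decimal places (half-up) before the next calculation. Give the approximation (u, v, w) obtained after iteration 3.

(0.120, -0.727, 1.618)

Iteration 1:
  u = (2 - (4)·0.000 - (4)·0.000) / (-11) = -0.182
  v = (-3 - (3)·-0.182 - (2)·0.000) / (9) = -0.273
  w = (11 - (2)·-0.182 - (3)·-0.273) / (8) = 1.523
Iteration 2:
  u = (2 - (4)·-0.273 - (4)·1.523) / (-11) = 0.273
  v = (-3 - (3)·0.273 - (2)·1.523) / (9) = -0.763
  w = (11 - (2)·0.273 - (3)·-0.763) / (8) = 1.593
Iteration 3:
  u = (2 - (4)·-0.763 - (4)·1.593) / (-11) = 0.120
  v = (-3 - (3)·0.120 - (2)·1.593) / (9) = -0.727
  w = (11 - (2)·0.120 - (3)·-0.727) / (8) = 1.618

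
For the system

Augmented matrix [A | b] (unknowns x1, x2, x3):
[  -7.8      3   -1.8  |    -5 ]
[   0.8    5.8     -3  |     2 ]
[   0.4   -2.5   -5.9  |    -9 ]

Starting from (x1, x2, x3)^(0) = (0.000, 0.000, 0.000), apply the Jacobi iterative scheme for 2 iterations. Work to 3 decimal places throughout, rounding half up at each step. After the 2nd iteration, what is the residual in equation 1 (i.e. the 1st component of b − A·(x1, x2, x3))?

-2.282

Iteration 1:
  x1 = (-5 - (3)·0.000 - (-1.8)·0.000) / (-7.8) = 0.641
  x2 = (2 - (0.8)·0.000 - (-3)·0.000) / (5.8) = 0.345
  x3 = (-9 - (0.4)·0.000 - (-2.5)·0.000) / (-5.9) = 1.525
Iteration 2:
  x1 = (-5 - (3)·0.345 - (-1.8)·1.525) / (-7.8) = 0.422
  x2 = (2 - (0.8)·0.641 - (-3)·1.525) / (5.8) = 1.045
  x3 = (-9 - (0.4)·0.641 - (-2.5)·0.345) / (-5.9) = 1.423
Residual b − A·x = (-2.282, -0.130, 1.839)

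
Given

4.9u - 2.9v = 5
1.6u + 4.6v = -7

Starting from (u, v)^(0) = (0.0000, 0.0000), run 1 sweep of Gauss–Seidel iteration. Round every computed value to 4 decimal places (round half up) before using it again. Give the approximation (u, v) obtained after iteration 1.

(1.0204, -1.8767)

Iteration 1:
  u = (5 - (-2.9)·0.0000) / (4.9) = 1.0204
  v = (-7 - (1.6)·1.0204) / (4.6) = -1.8767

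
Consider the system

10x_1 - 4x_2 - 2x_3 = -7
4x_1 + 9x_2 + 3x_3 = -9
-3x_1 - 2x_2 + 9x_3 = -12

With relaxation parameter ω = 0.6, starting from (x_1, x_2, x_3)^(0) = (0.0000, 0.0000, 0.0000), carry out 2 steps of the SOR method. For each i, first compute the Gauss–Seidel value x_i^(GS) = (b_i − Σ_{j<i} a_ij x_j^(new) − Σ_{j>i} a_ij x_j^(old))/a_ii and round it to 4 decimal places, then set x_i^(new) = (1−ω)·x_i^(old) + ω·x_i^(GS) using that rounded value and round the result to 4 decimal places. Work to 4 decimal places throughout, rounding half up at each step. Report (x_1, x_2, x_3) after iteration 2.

(-0.8190, -0.3870, -1.3950)

Iteration 1:
  x_1: GS value = (-7 - (-4)·0.0000 - (-2)·0.0000) / (10) = -0.7000;  x_1 ← (1−ω)·0.0000 + ω·-0.7000 = -0.4200
  x_2: GS value = (-9 - (4)·-0.4200 - (3)·0.0000) / (9) = -0.8133;  x_2 ← (1−ω)·0.0000 + ω·-0.8133 = -0.4880
  x_3: GS value = (-12 - (-3)·-0.4200 - (-2)·-0.4880) / (9) = -1.5818;  x_3 ← (1−ω)·0.0000 + ω·-1.5818 = -0.9491
Iteration 2:
  x_1: GS value = (-7 - (-4)·-0.4880 - (-2)·-0.9491) / (10) = -1.0850;  x_1 ← (1−ω)·-0.4200 + ω·-1.0850 = -0.8190
  x_2: GS value = (-9 - (4)·-0.8190 - (3)·-0.9491) / (9) = -0.3196;  x_2 ← (1−ω)·-0.4880 + ω·-0.3196 = -0.3870
  x_3: GS value = (-12 - (-3)·-0.8190 - (-2)·-0.3870) / (9) = -1.6923;  x_3 ← (1−ω)·-0.9491 + ω·-1.6923 = -1.3950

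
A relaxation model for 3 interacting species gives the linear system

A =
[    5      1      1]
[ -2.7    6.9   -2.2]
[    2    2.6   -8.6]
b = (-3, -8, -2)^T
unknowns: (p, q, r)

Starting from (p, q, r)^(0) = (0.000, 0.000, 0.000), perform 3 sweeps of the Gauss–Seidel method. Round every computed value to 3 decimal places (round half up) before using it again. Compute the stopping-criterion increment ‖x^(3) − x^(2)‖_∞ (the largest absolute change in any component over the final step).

0.023

Iteration 1:
  p = (-3 - (1)·0.000 - (1)·0.000) / (5) = -0.600
  q = (-8 - (-2.7)·-0.600 - (-2.2)·0.000) / (6.9) = -1.394
  r = (-2 - (2)·-0.600 - (2.6)·-1.394) / (-8.6) = -0.328
Iteration 2:
  p = (-3 - (1)·-1.394 - (1)·-0.328) / (5) = -0.256
  q = (-8 - (-2.7)·-0.256 - (-2.2)·-0.328) / (6.9) = -1.364
  r = (-2 - (2)·-0.256 - (2.6)·-1.364) / (-8.6) = -0.239
Iteration 3:
  p = (-3 - (1)·-1.364 - (1)·-0.239) / (5) = -0.279
  q = (-8 - (-2.7)·-0.279 - (-2.2)·-0.239) / (6.9) = -1.345
  r = (-2 - (2)·-0.279 - (2.6)·-1.345) / (-8.6) = -0.239
Change: (-0.023, 0.019, 0.000) → max |·| = 0.023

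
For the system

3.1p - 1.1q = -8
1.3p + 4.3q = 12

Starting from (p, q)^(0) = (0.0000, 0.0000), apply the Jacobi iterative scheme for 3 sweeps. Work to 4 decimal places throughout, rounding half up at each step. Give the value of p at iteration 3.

-1.3136

Iteration 1:
  p = (-8 - (-1.1)·0.0000) / (3.1) = -2.5806
  q = (12 - (1.3)·0.0000) / (4.3) = 2.7907
Iteration 2:
  p = (-8 - (-1.1)·2.7907) / (3.1) = -1.5904
  q = (12 - (1.3)·-2.5806) / (4.3) = 3.5709
Iteration 3:
  p = (-8 - (-1.1)·3.5709) / (3.1) = -1.3136
  q = (12 - (1.3)·-1.5904) / (4.3) = 3.2715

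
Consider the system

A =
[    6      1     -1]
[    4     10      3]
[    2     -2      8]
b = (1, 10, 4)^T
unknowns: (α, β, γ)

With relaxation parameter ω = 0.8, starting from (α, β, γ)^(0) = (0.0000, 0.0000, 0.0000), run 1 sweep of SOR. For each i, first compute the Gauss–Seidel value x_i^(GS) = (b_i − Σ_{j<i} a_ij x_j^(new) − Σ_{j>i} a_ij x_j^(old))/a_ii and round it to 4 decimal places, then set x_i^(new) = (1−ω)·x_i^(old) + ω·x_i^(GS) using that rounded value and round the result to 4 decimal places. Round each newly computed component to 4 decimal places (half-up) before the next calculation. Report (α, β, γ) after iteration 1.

Iteration 1:
  α: GS value = (1 - (1)·0.0000 - (-1)·0.0000) / (6) = 0.1667;  α ← (1−ω)·0.0000 + ω·0.1667 = 0.1334
  β: GS value = (10 - (4)·0.1334 - (3)·0.0000) / (10) = 0.9466;  β ← (1−ω)·0.0000 + ω·0.9466 = 0.7573
  γ: GS value = (4 - (2)·0.1334 - (-2)·0.7573) / (8) = 0.6560;  γ ← (1−ω)·0.0000 + ω·0.6560 = 0.5248

(0.1334, 0.7573, 0.5248)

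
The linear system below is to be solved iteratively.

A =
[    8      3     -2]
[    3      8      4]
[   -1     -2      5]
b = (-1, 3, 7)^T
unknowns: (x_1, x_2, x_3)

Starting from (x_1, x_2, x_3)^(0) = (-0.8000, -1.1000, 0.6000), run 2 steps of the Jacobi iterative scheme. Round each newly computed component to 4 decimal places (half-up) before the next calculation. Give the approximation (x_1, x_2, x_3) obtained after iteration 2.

Iteration 1:
  x_1 = (-1 - (3)·-1.1000 - (-2)·0.6000) / (8) = 0.4375
  x_2 = (3 - (3)·-0.8000 - (4)·0.6000) / (8) = 0.3750
  x_3 = (7 - (-1)·-0.8000 - (-2)·-1.1000) / (5) = 0.8000
Iteration 2:
  x_1 = (-1 - (3)·0.3750 - (-2)·0.8000) / (8) = -0.0656
  x_2 = (3 - (3)·0.4375 - (4)·0.8000) / (8) = -0.1891
  x_3 = (7 - (-1)·0.4375 - (-2)·0.3750) / (5) = 1.6375

(-0.0656, -0.1891, 1.6375)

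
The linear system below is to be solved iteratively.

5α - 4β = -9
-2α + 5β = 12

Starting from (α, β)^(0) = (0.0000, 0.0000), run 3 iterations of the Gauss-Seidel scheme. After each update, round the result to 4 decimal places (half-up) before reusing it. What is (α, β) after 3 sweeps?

(-0.0259, 2.3896)

Iteration 1:
  α = (-9 - (-4)·0.0000) / (5) = -1.8000
  β = (12 - (-2)·-1.8000) / (5) = 1.6800
Iteration 2:
  α = (-9 - (-4)·1.6800) / (5) = -0.4560
  β = (12 - (-2)·-0.4560) / (5) = 2.2176
Iteration 3:
  α = (-9 - (-4)·2.2176) / (5) = -0.0259
  β = (12 - (-2)·-0.0259) / (5) = 2.3896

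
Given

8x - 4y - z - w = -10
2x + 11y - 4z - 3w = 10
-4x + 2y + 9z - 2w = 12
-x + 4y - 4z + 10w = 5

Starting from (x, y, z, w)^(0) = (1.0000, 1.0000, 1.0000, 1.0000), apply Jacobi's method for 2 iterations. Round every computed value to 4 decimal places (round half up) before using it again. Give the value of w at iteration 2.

Iteration 1:
  x = (-10 - (-4)·1.0000 - (-1)·1.0000 - (-1)·1.0000) / (8) = -0.5000
  y = (10 - (2)·1.0000 - (-4)·1.0000 - (-3)·1.0000) / (11) = 1.3636
  z = (12 - (-4)·1.0000 - (2)·1.0000 - (-2)·1.0000) / (9) = 1.7778
  w = (5 - (-1)·1.0000 - (4)·1.0000 - (-4)·1.0000) / (10) = 0.6000
Iteration 2:
  x = (-10 - (-4)·1.3636 - (-1)·1.7778 - (-1)·0.6000) / (8) = -0.2710
  y = (10 - (2)·-0.5000 - (-4)·1.7778 - (-3)·0.6000) / (11) = 1.8101
  z = (12 - (-4)·-0.5000 - (2)·1.3636 - (-2)·0.6000) / (9) = 0.9414
  w = (5 - (-1)·-0.5000 - (4)·1.3636 - (-4)·1.7778) / (10) = 0.6157

0.6157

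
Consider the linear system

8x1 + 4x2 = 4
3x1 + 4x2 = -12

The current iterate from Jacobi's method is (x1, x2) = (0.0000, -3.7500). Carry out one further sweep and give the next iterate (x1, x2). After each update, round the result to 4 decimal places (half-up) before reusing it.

One sweep:
  x1 = (4 - (4)·-3.7500) / (8) = 2.3750
  x2 = (-12 - (3)·0.0000) / (4) = -3.0000

(2.3750, -3.0000)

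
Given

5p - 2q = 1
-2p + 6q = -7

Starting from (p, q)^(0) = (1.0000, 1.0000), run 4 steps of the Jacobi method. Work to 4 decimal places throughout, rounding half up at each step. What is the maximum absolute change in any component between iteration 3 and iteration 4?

0.0977

Iteration 1:
  p = (1 - (-2)·1.0000) / (5) = 0.6000
  q = (-7 - (-2)·1.0000) / (6) = -0.8333
Iteration 2:
  p = (1 - (-2)·-0.8333) / (5) = -0.1333
  q = (-7 - (-2)·0.6000) / (6) = -0.9667
Iteration 3:
  p = (1 - (-2)·-0.9667) / (5) = -0.1867
  q = (-7 - (-2)·-0.1333) / (6) = -1.2111
Iteration 4:
  p = (1 - (-2)·-1.2111) / (5) = -0.2844
  q = (-7 - (-2)·-0.1867) / (6) = -1.2289
Change: (-0.0977, -0.0178) → max |·| = 0.0977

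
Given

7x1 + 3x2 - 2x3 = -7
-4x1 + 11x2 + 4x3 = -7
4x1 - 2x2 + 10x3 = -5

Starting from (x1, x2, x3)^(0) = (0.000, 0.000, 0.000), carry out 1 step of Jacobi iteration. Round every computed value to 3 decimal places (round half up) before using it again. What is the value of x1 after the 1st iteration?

-1.000

Iteration 1:
  x1 = (-7 - (3)·0.000 - (-2)·0.000) / (7) = -1.000
  x2 = (-7 - (-4)·0.000 - (4)·0.000) / (11) = -0.636
  x3 = (-5 - (4)·0.000 - (-2)·0.000) / (10) = -0.500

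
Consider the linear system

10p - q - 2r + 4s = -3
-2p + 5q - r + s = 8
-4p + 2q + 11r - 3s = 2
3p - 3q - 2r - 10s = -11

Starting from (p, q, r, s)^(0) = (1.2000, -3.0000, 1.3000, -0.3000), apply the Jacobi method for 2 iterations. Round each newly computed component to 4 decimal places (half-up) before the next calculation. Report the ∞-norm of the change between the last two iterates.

2.0024

Iteration 1:
  p = (-3 - (-1)·-3.0000 - (-2)·1.3000 - (4)·-0.3000) / (10) = -0.2200
  q = (8 - (-2)·1.2000 - (-1)·1.3000 - (1)·-0.3000) / (5) = 2.4000
  r = (2 - (-4)·1.2000 - (2)·-3.0000 - (-3)·-0.3000) / (11) = 1.0818
  s = (-11 - (3)·1.2000 - (-3)·-3.0000 - (-2)·1.3000) / (-10) = 2.1000
Iteration 2:
  p = (-3 - (-1)·2.4000 - (-2)·1.0818 - (4)·2.1000) / (10) = -0.6836
  q = (8 - (-2)·-0.2200 - (-1)·1.0818 - (1)·2.1000) / (5) = 1.3084
  r = (2 - (-4)·-0.2200 - (2)·2.4000 - (-3)·2.1000) / (11) = 0.2382
  s = (-11 - (3)·-0.2200 - (-3)·2.4000 - (-2)·1.0818) / (-10) = 0.0976
Change: (-0.4636, -1.0916, -0.8436, -2.0024) → max |·| = 2.0024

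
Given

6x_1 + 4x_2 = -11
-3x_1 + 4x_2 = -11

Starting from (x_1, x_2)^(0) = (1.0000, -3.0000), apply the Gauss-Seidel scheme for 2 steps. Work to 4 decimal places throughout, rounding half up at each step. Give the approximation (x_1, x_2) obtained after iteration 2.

(-0.0833, -2.8125)

Iteration 1:
  x_1 = (-11 - (4)·-3.0000) / (6) = 0.1667
  x_2 = (-11 - (-3)·0.1667) / (4) = -2.6250
Iteration 2:
  x_1 = (-11 - (4)·-2.6250) / (6) = -0.0833
  x_2 = (-11 - (-3)·-0.0833) / (4) = -2.8125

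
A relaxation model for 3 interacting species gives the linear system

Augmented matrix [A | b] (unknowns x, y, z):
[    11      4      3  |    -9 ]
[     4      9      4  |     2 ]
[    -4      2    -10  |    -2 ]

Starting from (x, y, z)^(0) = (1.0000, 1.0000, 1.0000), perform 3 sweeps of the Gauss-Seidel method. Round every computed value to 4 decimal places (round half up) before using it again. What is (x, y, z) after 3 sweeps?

Iteration 1:
  x = (-9 - (4)·1.0000 - (3)·1.0000) / (11) = -1.4545
  y = (2 - (4)·-1.4545 - (4)·1.0000) / (9) = 0.4242
  z = (-2 - (-4)·-1.4545 - (2)·0.4242) / (-10) = 0.8666
Iteration 2:
  x = (-9 - (4)·0.4242 - (3)·0.8666) / (11) = -1.2088
  y = (2 - (4)·-1.2088 - (4)·0.8666) / (9) = 0.3743
  z = (-2 - (-4)·-1.2088 - (2)·0.3743) / (-10) = 0.7584
Iteration 3:
  x = (-9 - (4)·0.3743 - (3)·0.7584) / (11) = -1.1611
  y = (2 - (4)·-1.1611 - (4)·0.7584) / (9) = 0.4012
  z = (-2 - (-4)·-1.1611 - (2)·0.4012) / (-10) = 0.7447

(-1.1611, 0.4012, 0.7447)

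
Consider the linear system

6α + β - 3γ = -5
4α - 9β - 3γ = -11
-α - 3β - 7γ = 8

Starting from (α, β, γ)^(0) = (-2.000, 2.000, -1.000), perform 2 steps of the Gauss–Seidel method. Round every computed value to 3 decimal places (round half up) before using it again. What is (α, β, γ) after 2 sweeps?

Iteration 1:
  α = (-5 - (1)·2.000 - (-3)·-1.000) / (6) = -1.667
  β = (-11 - (4)·-1.667 - (-3)·-1.000) / (-9) = 0.815
  γ = (8 - (-1)·-1.667 - (-3)·0.815) / (-7) = -1.254
Iteration 2:
  α = (-5 - (1)·0.815 - (-3)·-1.254) / (6) = -1.596
  β = (-11 - (4)·-1.596 - (-3)·-1.254) / (-9) = 0.931
  γ = (8 - (-1)·-1.596 - (-3)·0.931) / (-7) = -1.314

(-1.596, 0.931, -1.314)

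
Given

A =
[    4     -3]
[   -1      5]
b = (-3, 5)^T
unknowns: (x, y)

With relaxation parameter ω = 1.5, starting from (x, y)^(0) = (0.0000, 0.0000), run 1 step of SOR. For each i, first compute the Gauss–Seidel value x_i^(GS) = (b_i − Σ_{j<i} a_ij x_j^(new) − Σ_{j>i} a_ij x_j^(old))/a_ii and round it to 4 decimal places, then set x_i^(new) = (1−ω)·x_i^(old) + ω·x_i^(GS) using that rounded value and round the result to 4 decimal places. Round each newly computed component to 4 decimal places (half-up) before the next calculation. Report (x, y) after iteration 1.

(-1.1250, 1.1625)

Iteration 1:
  x: GS value = (-3 - (-3)·0.0000) / (4) = -0.7500;  x ← (1−ω)·0.0000 + ω·-0.7500 = -1.1250
  y: GS value = (5 - (-1)·-1.1250) / (5) = 0.7750;  y ← (1−ω)·0.0000 + ω·0.7750 = 1.1625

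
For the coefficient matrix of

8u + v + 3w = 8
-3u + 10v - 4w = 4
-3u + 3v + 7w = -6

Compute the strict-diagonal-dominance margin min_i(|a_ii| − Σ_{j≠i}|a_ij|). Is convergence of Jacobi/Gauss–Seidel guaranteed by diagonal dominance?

row 1: |8| − (1+3) = 4
row 2: |10| − (3+4) = 3
row 3: |7| − (3+3) = 1
minimum over rows = 1 → strictly diagonally dominant (convergence guaranteed)

1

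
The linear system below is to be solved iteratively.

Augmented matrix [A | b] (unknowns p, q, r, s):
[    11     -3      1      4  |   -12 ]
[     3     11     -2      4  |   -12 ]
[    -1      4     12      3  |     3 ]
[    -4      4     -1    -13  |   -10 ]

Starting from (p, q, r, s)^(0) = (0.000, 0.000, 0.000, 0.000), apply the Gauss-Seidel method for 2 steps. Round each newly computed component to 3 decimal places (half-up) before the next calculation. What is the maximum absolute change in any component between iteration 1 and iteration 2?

0.556

Iteration 1:
  p = (-12 - (-3)·0.000 - (1)·0.000 - (4)·0.000) / (11) = -1.091
  q = (-12 - (3)·-1.091 - (-2)·0.000 - (4)·0.000) / (11) = -0.793
  r = (3 - (-1)·-1.091 - (4)·-0.793 - (3)·0.000) / (12) = 0.423
  s = (-10 - (-4)·-1.091 - (4)·-0.793 - (-1)·0.423) / (-13) = 0.828
Iteration 2:
  p = (-12 - (-3)·-0.793 - (1)·0.423 - (4)·0.828) / (11) = -1.647
  q = (-12 - (3)·-1.647 - (-2)·0.423 - (4)·0.828) / (11) = -0.866
  r = (3 - (-1)·-1.647 - (4)·-0.866 - (3)·0.828) / (12) = 0.194
  s = (-10 - (-4)·-1.647 - (4)·-0.866 - (-1)·0.194) / (-13) = 0.995
Change: (-0.556, -0.073, -0.229, 0.167) → max |·| = 0.556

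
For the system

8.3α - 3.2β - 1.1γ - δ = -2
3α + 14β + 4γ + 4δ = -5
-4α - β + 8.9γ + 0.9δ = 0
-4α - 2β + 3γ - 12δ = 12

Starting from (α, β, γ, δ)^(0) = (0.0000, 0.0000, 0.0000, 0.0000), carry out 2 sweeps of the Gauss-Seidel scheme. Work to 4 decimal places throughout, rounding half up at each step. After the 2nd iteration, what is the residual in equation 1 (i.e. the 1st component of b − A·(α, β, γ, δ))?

1.1767

Iteration 1:
  α = (-2 - (-3.2)·0.0000 - (-1.1)·0.0000 - (-1)·0.0000) / (8.3) = -0.2410
  β = (-5 - (3)·-0.2410 - (4)·0.0000 - (4)·0.0000) / (14) = -0.3055
  γ = (0 - (-4)·-0.2410 - (-1)·-0.3055 - (0.9)·0.0000) / (8.9) = -0.1426
  δ = (12 - (-4)·-0.2410 - (-2)·-0.3055 - (3)·-0.1426) / (-12) = -0.9044
Iteration 2:
  α = (-2 - (-3.2)·-0.3055 - (-1.1)·-0.1426 - (-1)·-0.9044) / (8.3) = -0.4866
  β = (-5 - (3)·-0.4866 - (4)·-0.1426 - (4)·-0.9044) / (14) = 0.0463
  γ = (0 - (-4)·-0.4866 - (-1)·0.0463 - (0.9)·-0.9044) / (8.9) = -0.1220
  δ = (12 - (-4)·-0.4866 - (-2)·0.0463 - (3)·-0.1220) / (-12) = -0.8760
Residual b − A·x = (1.1767, -0.1964, -0.0259, 0.0002)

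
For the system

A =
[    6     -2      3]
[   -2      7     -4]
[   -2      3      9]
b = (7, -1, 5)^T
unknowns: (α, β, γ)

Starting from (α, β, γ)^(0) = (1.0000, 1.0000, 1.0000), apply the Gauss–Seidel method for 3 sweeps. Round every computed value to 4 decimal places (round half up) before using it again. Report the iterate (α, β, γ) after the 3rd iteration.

(1.0077, 0.5133, 0.6084)

Iteration 1:
  α = (7 - (-2)·1.0000 - (3)·1.0000) / (6) = 1.0000
  β = (-1 - (-2)·1.0000 - (-4)·1.0000) / (7) = 0.7143
  γ = (5 - (-2)·1.0000 - (3)·0.7143) / (9) = 0.5397
Iteration 2:
  α = (7 - (-2)·0.7143 - (3)·0.5397) / (6) = 1.1349
  β = (-1 - (-2)·1.1349 - (-4)·0.5397) / (7) = 0.4898
  γ = (5 - (-2)·1.1349 - (3)·0.4898) / (9) = 0.6445
Iteration 3:
  α = (7 - (-2)·0.4898 - (3)·0.6445) / (6) = 1.0077
  β = (-1 - (-2)·1.0077 - (-4)·0.6445) / (7) = 0.5133
  γ = (5 - (-2)·1.0077 - (3)·0.5133) / (9) = 0.6084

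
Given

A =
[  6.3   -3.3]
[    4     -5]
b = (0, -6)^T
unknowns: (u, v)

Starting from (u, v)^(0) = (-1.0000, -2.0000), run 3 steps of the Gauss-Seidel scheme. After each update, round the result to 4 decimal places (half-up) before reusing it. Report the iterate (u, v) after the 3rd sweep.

(0.7080, 1.7664)

Iteration 1:
  u = (0 - (-3.3)·-2.0000) / (6.3) = -1.0476
  v = (-6 - (4)·-1.0476) / (-5) = 0.3619
Iteration 2:
  u = (0 - (-3.3)·0.3619) / (6.3) = 0.1896
  v = (-6 - (4)·0.1896) / (-5) = 1.3517
Iteration 3:
  u = (0 - (-3.3)·1.3517) / (6.3) = 0.7080
  v = (-6 - (4)·0.7080) / (-5) = 1.7664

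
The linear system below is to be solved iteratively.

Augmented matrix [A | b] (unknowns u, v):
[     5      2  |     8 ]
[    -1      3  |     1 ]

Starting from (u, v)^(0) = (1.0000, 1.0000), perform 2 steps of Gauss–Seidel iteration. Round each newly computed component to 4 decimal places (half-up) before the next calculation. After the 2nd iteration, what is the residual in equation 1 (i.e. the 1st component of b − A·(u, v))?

Iteration 1:
  u = (8 - (2)·1.0000) / (5) = 1.2000
  v = (1 - (-1)·1.2000) / (3) = 0.7333
Iteration 2:
  u = (8 - (2)·0.7333) / (5) = 1.3067
  v = (1 - (-1)·1.3067) / (3) = 0.7689
Residual b − A·x = (-0.0713, 0.0000)

-0.0713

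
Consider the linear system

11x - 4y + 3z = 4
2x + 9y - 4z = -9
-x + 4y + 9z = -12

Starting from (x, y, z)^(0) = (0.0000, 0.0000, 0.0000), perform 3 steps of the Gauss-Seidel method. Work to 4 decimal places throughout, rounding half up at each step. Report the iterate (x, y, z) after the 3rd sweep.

(0.0408, -1.3148, -0.7444)

Iteration 1:
  x = (4 - (-4)·0.0000 - (3)·0.0000) / (11) = 0.3636
  y = (-9 - (2)·0.3636 - (-4)·0.0000) / (9) = -1.0808
  z = (-12 - (-1)·0.3636 - (4)·-1.0808) / (9) = -0.8126
Iteration 2:
  x = (4 - (-4)·-1.0808 - (3)·-0.8126) / (11) = 0.1922
  y = (-9 - (2)·0.1922 - (-4)·-0.8126) / (9) = -1.4039
  z = (-12 - (-1)·0.1922 - (4)·-1.4039) / (9) = -0.6880
Iteration 3:
  x = (4 - (-4)·-1.4039 - (3)·-0.6880) / (11) = 0.0408
  y = (-9 - (2)·0.0408 - (-4)·-0.6880) / (9) = -1.3148
  z = (-12 - (-1)·0.0408 - (4)·-1.3148) / (9) = -0.7444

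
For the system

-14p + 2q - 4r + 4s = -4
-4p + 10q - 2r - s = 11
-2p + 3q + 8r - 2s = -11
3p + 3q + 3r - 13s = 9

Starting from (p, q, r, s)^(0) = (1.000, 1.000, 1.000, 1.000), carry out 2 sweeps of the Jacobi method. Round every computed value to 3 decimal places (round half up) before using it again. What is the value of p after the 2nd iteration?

Iteration 1:
  p = (-4 - (2)·1.000 - (-4)·1.000 - (4)·1.000) / (-14) = 0.429
  q = (11 - (-4)·1.000 - (-2)·1.000 - (-1)·1.000) / (10) = 1.800
  r = (-11 - (-2)·1.000 - (3)·1.000 - (-2)·1.000) / (8) = -1.250
  s = (9 - (3)·1.000 - (3)·1.000 - (3)·1.000) / (-13) = 0.000
Iteration 2:
  p = (-4 - (2)·1.800 - (-4)·-1.250 - (4)·0.000) / (-14) = 0.900
  q = (11 - (-4)·0.429 - (-2)·-1.250 - (-1)·0.000) / (10) = 1.022
  r = (-11 - (-2)·0.429 - (3)·1.800 - (-2)·0.000) / (8) = -1.943
  s = (9 - (3)·0.429 - (3)·1.800 - (3)·-1.250) / (-13) = -0.466

0.900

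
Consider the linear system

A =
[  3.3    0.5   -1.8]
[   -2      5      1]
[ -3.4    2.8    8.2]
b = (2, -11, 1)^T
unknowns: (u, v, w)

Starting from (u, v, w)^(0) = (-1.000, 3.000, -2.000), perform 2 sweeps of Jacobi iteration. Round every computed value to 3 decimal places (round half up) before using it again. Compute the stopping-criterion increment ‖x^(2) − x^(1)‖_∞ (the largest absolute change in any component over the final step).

1.801

Iteration 1:
  u = (2 - (0.5)·3.000 - (-1.8)·-2.000) / (3.3) = -0.939
  v = (-11 - (-2)·-1.000 - (1)·-2.000) / (5) = -2.200
  w = (1 - (-3.4)·-1.000 - (2.8)·3.000) / (8.2) = -1.317
Iteration 2:
  u = (2 - (0.5)·-2.200 - (-1.8)·-1.317) / (3.3) = 0.221
  v = (-11 - (-2)·-0.939 - (1)·-1.317) / (5) = -2.312
  w = (1 - (-3.4)·-0.939 - (2.8)·-2.200) / (8.2) = 0.484
Change: (1.160, -0.112, 1.801) → max |·| = 1.801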